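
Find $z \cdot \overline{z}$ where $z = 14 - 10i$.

z * conjugate(z) = |z|^2 = a^2 + b^2
= 14^2 + (-10)^2 = 296


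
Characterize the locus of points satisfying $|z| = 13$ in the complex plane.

|z| = 13 means sqrt(x^2 + y^2) = 13
This is a circle of radius 13 centered at the origin


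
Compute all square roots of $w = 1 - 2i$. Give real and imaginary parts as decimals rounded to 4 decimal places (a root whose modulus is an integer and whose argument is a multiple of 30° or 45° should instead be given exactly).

|w| = sqrt(5) ≈ 2.236068, arg(w) ≈ 296.565051°
Root modulus = sqrt(5)^(1/2) ≈ 1.495349
Root arguments: θ_k = (arg(w) + 360°k)/2 for k = 0, 1, ..., 1
Compute each root as (root modulus)(cos θ_k + i sin θ_k) using full-precision intermediates, then round to 4 decimal places.
Roots: -1.2720 + 0.7862i, 1.2720 - 0.7862i


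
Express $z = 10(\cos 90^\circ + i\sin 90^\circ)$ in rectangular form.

a = r cos θ = 10 * 0 = 0
b = r sin θ = 10 * 1 = 10
z = 10i


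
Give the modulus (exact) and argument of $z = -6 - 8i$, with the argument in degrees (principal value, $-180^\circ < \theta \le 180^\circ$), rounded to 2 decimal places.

|z| = sqrt((-6)^2 + (-8)^2) = 10
arg(z) = arctan(b/a) = arctan(-8/-6) (quadrant-adjusted) = -126.87°


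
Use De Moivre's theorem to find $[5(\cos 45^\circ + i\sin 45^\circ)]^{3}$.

By De Moivre: z^n = r^n(cos(nθ) + i sin(nθ))
= 5^3(cos(3*45°) + i sin(3*45°))
= 125(cos 135° + i sin 135°)
= -125*sqrt(2)/2 + (125*sqrt(2)/2)i


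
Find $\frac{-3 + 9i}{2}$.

Divisor is real, so divide each part by 2:
= -3/2 + (9/2)i


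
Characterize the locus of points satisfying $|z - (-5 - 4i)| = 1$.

|z - z0| = r describes a circle centered at z0 with radius r
Here z0 = -5 - 4i and r = 1
Locus: Circle centered at (-5, -4) with radius 1


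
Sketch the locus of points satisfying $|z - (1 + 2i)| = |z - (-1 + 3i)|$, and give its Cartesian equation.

|z - z1| = |z - z2| means z is equidistant from z1 and z2,
i.e. the perpendicular bisector of the segment from (1, 2) to (-1, 3) (midpoint (0, 5/2)).
With z = x + yi, square both sides:
(x - 1)^2 + (y - 2)^2 = (x - (-1))^2 + (y - 3)^2
The x^2 and y^2 terms cancel: -4x + 2y = 10 - 5 = 5
Simplify: 4x - 2y = -5
Locus: Perpendicular bisector of the segment from (1, 2) to (-1, 3): the line 4x - 2y = -5


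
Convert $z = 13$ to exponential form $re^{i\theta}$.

r = |z| = sqrt((13)^2 + (0)^2) = sqrt(169 + 0) = sqrt(169) = 13
b = 0 and a > 0, so z lies on the positive real axis: θ = 0
z = 13e^(i*0) = 13


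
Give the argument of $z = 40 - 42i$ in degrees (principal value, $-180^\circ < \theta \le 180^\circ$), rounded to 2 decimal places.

θ = arctan(b/a) = arctan(-42/40) (quadrant-adjusted) = -46.40°


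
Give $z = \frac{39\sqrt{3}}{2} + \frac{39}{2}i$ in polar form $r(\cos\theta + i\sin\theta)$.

r = |z| = sqrt(a^2 + b^2) = sqrt((39*sqrt(3)/2)^2 + (39/2)^2) = sqrt(4563/4 + 1521/4) = sqrt(1521) = 39
θ = arctan(b/a) = arctan(19.5/33.775) (quadrant-adjusted) = 30°
z = 39(cos 30° + i sin 30°)


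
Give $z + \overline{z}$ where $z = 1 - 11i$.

z + conjugate(z) = (a + bi) + (a - bi) = 2a
= 2 * 1 = 2


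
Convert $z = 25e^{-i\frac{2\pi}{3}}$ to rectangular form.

a = r cos θ = 25 * -1/2 = -25/2
b = r sin θ = 25 * -sqrt(3)/2 = -25*sqrt(3)/2
z = -25/2 - (25*sqrt(3)/2)i


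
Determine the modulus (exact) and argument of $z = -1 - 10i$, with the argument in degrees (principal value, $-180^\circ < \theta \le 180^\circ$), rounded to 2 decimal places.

|z| = sqrt((-1)^2 + (-10)^2) = sqrt(101)
arg(z) = arctan(b/a) = arctan(-10/-1) (quadrant-adjusted) = -95.71°


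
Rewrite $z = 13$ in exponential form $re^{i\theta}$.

r = |z| = sqrt((13)^2 + (0)^2) = sqrt(169 + 0) = sqrt(169) = 13
b = 0 and a > 0, so z lies on the positive real axis: θ = 0
z = 13e^(i*0) = 13


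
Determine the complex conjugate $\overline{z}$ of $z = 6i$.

If z = a + bi, then conjugate(z) = a - bi
conjugate(6i) = -6i


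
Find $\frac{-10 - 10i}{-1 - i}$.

Multiply numerator and denominator by conjugate (-1 + i):
= (-10 - 10i)(-1 + i) / ((-1)^2 + (-1)^2)
= (20) / 2
= 10


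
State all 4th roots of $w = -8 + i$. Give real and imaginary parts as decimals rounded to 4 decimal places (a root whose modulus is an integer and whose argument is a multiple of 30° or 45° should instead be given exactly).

|w| = sqrt(65) ≈ 8.062258, arg(w) ≈ 172.874984°
Root modulus = sqrt(65)^(1/4) ≈ 1.685055
Root arguments: θ_k = (arg(w) + 360°k)/4 for k = 0, 1, ..., 3
Compute each root as (root modulus)(cos θ_k + i sin θ_k) using full-precision intermediates, then round to 4 decimal places.
Roots: 1.2280 + 1.1539i, -1.1539 + 1.2280i, -1.2280 - 1.1539i, 1.1539 - 1.2280i


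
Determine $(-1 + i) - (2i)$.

(-1 - 0) + (1 - 2)i = -1 - i


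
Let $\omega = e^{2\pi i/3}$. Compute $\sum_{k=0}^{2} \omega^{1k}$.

Let ζ = ω^1 = e^(2πi·1/3). Since 3 ∤ 1, ζ ≠ 1.
Sum = Σ_{k=0}^{2} ζ^k = (ζ^3 - 1)/(ζ - 1) = (ω^{1·3} - 1)/(ζ - 1) = (1 - 1)/(ζ - 1) = 0


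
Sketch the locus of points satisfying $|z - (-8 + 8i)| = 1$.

|z - z0| = r describes a circle centered at z0 with radius r
Here z0 = -8 + 8i and r = 1
Locus: Circle centered at (-8, 8) with radius 1


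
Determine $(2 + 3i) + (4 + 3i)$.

(2 + 4) + (3 + 3)i = 6 + 6i


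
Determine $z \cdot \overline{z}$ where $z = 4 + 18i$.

z * conjugate(z) = |z|^2 = a^2 + b^2
= 4^2 + 18^2 = 340


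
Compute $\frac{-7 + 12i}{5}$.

Divisor is real, so divide each part by 5:
= -7/5 + (12/5)i


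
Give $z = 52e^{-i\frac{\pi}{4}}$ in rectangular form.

a = r cos θ = 52 * sqrt(2)/2 = 26*sqrt(2)
b = r sin θ = 52 * -sqrt(2)/2 = -26*sqrt(2)
z = 26*sqrt(2) - 26*sqrt(2)i


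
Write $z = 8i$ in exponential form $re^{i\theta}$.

r = |z| = sqrt((0)^2 + (8)^2) = sqrt(0 + 64) = sqrt(64) = 8
a = 0 and b > 0, so z lies on the positive imaginary axis: θ = 90° = π/2
z = 8e^(i*π/2)


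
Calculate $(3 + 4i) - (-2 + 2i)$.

(3 - (-2)) + (4 - 2)i = 5 + 2i


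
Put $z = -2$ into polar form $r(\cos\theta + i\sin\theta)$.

r = |z| = sqrt(a^2 + b^2) = sqrt((-2)^2 + (0)^2) = sqrt(4 + 0) = sqrt(4) = 2
b = 0 and a < 0, so z lies on the negative real axis: θ = 180°
z = 2(cos 180° + i sin 180°)


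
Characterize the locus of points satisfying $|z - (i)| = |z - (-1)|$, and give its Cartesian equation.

|z - z1| = |z - z2| means z is equidistant from z1 and z2,
i.e. the perpendicular bisector of the segment from (0, 1) to (-1, 0) (midpoint (-1/2, 1/2)).
With z = x + yi, square both sides:
(x - 0)^2 + (y - 1)^2 = (x - (-1))^2 + (y - 0)^2
The x^2 and y^2 terms cancel: -2x + (-2)y = 1 - 1 = 0
Simplify: x + y = 0
Locus: Perpendicular bisector of the segment from (0, 1) to (-1, 0): the line x + y = 0


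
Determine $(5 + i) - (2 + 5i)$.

(5 - 2) + (1 - 5)i = 3 - 4i


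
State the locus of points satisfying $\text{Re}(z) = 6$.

Re(z) = x where z = x + yi; the equation x = 6 is satisfied by all points with that x-coordinate
Locus: Vertical line x = 6


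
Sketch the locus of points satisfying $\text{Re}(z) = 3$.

Re(z) = x where z = x + yi; the equation x = 3 is satisfied by all points with that x-coordinate
Locus: Vertical line x = 3


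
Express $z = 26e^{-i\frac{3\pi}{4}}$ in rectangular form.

a = r cos θ = 26 * -sqrt(2)/2 = -13*sqrt(2)
b = r sin θ = 26 * -sqrt(2)/2 = -13*sqrt(2)
z = -13*sqrt(2) - 13*sqrt(2)i


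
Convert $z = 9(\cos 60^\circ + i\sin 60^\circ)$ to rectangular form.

a = r cos θ = 9 * 1/2 = 9/2
b = r sin θ = 9 * sqrt(3)/2 = 9*sqrt(3)/2
z = 9/2 + (9*sqrt(3)/2)i


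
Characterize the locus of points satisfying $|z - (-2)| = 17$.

|z - z0| = r describes a circle centered at z0 with radius r
Here z0 = -2 and r = 17
Locus: Circle centered at (-2, 0) with radius 17


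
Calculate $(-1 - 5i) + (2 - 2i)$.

(-1 + 2) + (-5 + (-2))i = 1 - 7i


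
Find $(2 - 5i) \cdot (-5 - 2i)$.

(a1*a2 - b1*b2) + (a1*b2 + b1*a2)i
= (-10 - 10) + (-4 + 25)i
= -20 + 21i


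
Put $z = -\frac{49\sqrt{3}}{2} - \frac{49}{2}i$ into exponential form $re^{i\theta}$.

r = |z| = sqrt((-49*sqrt(3)/2)^2 + (-49/2)^2) = sqrt(7203/4 + 2401/4) = sqrt(2401) = 49
θ = arctan(b/a) = arctan(-24.5/-42.4352) (quadrant-adjusted) = -150° = -5π/6
z = 49e^(-i*5π/6)


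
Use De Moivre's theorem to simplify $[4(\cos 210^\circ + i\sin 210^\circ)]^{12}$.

By De Moivre: z^n = r^n(cos(nθ) + i sin(nθ))
= 4^12(cos(12*210°) + i sin(12*210°))
= 16777216(cos 0° + i sin 0°)
= 16777216


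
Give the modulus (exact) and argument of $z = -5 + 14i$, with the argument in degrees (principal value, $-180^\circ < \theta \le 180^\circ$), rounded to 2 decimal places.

|z| = sqrt((-5)^2 + 14^2) = sqrt(221)
arg(z) = arctan(b/a) = arctan(14/-5) (quadrant-adjusted) = 109.65°


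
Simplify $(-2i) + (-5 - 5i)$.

(0 + (-5)) + (-2 + (-5))i = -5 - 7i


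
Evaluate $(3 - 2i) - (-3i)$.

(3 - 0) + (-2 - (-3))i = 3 + i


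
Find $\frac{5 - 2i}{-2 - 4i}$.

Multiply numerator and denominator by conjugate (-2 + 4i):
= (5 - 2i)(-2 + 4i) / ((-2)^2 + (-4)^2)
= (-2 + 24i) / 20
Divide through by 2: (-1 + 12i) / 10
= -1/10 + (6/5)i


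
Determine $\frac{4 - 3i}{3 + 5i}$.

Multiply numerator and denominator by conjugate (3 - 5i):
= (4 - 3i)(3 - 5i) / (3^2 + 5^2)
= (-3 - 29i) / 34
= -3/34 - (29/34)i


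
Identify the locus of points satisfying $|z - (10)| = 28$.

|z - z0| = r describes a circle centered at z0 with radius r
Here z0 = 10 and r = 28
Locus: Circle centered at (10, 0) with radius 28


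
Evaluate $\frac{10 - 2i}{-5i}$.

Multiply numerator and denominator by conjugate (5i):
= (10 - 2i)(5i) / (0^2 + (-5)^2)
= (10 + 50i) / 25
Divide through by 5: (2 + 10i) / 5
= 2/5 + 2i


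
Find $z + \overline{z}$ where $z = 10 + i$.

z + conjugate(z) = (a + bi) + (a - bi) = 2a
= 2 * 10 = 20


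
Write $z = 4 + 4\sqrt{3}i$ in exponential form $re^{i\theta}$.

r = |z| = sqrt((4)^2 + (4*sqrt(3))^2) = sqrt(16 + 48) = sqrt(64) = 8
θ = arctan(b/a) = arctan(6.9282/4) (quadrant-adjusted) = 60° = π/3
z = 8e^(i*π/3)


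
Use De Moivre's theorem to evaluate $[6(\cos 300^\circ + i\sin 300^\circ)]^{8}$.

By De Moivre: z^n = r^n(cos(nθ) + i sin(nθ))
= 6^8(cos(8*300°) + i sin(8*300°))
= 1679616(cos 240° + i sin 240°)
= -839808 - 839808*sqrt(3)i


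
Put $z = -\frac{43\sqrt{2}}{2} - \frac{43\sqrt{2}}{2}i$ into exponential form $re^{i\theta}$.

r = |z| = sqrt((-43*sqrt(2)/2)^2 + (-43*sqrt(2)/2)^2) = sqrt(1849/2 + 1849/2) = sqrt(1849) = 43
θ = arctan(b/a) = arctan(-30.4056/-30.4056) (quadrant-adjusted) = 225° = 5π/4
z = 43e^(i*5π/4)


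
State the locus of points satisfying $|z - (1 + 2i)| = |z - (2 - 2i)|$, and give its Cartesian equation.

|z - z1| = |z - z2| means z is equidistant from z1 and z2,
i.e. the perpendicular bisector of the segment from (1, 2) to (2, -2) (midpoint (3/2, 0)).
With z = x + yi, square both sides:
(x - 1)^2 + (y - 2)^2 = (x - 2)^2 + (y - (-2))^2
The x^2 and y^2 terms cancel: 2x + (-8)y = 8 - 5 = 3
Simplify: 2x - 8y = 3
Locus: Perpendicular bisector of the segment from (1, 2) to (2, -2): the line 2x - 8y = 3


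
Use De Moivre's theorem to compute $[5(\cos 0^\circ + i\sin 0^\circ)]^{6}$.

By De Moivre: z^n = r^n(cos(nθ) + i sin(nθ))
= 5^6(cos(6*0°) + i sin(6*0°))
= 15625(cos 0° + i sin 0°)
= 15625


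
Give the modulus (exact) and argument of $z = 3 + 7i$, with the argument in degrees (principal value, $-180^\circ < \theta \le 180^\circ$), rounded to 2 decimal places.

|z| = sqrt(3^2 + 7^2) = sqrt(58)
arg(z) = arctan(b/a) = arctan(7/3) (quadrant-adjusted) = 66.80°


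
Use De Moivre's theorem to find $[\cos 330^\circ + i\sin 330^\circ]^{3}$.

By De Moivre: z^n = r^n(cos(nθ) + i sin(nθ))
= 1^3(cos(3*330°) + i sin(3*330°))
= 1(cos 270° + i sin 270°)
= -i


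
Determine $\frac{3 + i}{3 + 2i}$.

Multiply numerator and denominator by conjugate (3 - 2i):
= (3 + i)(3 - 2i) / (3^2 + 2^2)
= (11 - 3i) / 13
= 11/13 - (3/13)i


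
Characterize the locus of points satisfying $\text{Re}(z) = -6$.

Re(z) = x where z = x + yi; the equation x = -6 is satisfied by all points with that x-coordinate
Locus: Vertical line x = -6


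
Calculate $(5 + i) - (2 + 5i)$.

(5 - 2) + (1 - 5)i = 3 - 4i


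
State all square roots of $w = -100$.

|w| = 100, arg(w) = 180°
Root modulus = 100^(1/2) = 10
Root arguments: θ_k = (180° + 360°k)/2 for k = 0, 1, ..., 1
Roots: 10i, -10i


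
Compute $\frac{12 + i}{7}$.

Divisor is real, so divide each part by 7:
= 12/7 + (1/7)i


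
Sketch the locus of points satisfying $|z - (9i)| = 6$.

|z - z0| = r describes a circle centered at z0 with radius r
Here z0 = 9i and r = 6
Locus: Circle centered at (0, 9) with radius 6


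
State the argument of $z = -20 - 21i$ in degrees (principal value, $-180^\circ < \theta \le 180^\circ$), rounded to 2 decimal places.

θ = arctan(b/a) = arctan(-21/-20) (quadrant-adjusted) = -133.60°


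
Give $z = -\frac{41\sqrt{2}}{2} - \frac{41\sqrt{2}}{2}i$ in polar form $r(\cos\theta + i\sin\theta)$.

r = |z| = sqrt(a^2 + b^2) = sqrt((-41*sqrt(2)/2)^2 + (-41*sqrt(2)/2)^2) = sqrt(1681/2 + 1681/2) = sqrt(1681) = 41
θ = arctan(b/a) = arctan(-28.9914/-28.9914) (quadrant-adjusted) = 225°
z = 41(cos 225° + i sin 225°)


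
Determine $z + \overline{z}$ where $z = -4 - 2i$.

z + conjugate(z) = (a + bi) + (a - bi) = 2a
= 2 * (-4) = -8


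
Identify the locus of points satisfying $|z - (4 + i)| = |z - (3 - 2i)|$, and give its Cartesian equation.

|z - z1| = |z - z2| means z is equidistant from z1 and z2,
i.e. the perpendicular bisector of the segment from (4, 1) to (3, -2) (midpoint (7/2, -1/2)).
With z = x + yi, square both sides:
(x - 4)^2 + (y - 1)^2 = (x - 3)^2 + (y - (-2))^2
The x^2 and y^2 terms cancel: -2x + (-6)y = 13 - 17 = -4
Simplify: x + 3y = 2
Locus: Perpendicular bisector of the segment from (4, 1) to (3, -2): the line x + 3y = 2


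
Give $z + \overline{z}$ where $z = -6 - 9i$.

z + conjugate(z) = (a + bi) + (a - bi) = 2a
= 2 * (-6) = -12


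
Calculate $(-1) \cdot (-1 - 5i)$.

(a1*a2 - b1*b2) + (a1*b2 + b1*a2)i
= (1 - 0) + (5 + 0)i
= 1 + 5i


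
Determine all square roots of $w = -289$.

|w| = 289, arg(w) = 180°
Root modulus = 289^(1/2) = 17
Root arguments: θ_k = (180° + 360°k)/2 for k = 0, 1, ..., 1
Roots: 17i, -17i


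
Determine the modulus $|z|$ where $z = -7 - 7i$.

|z| = sqrt(a^2 + b^2) = sqrt((-7)^2 + (-7)^2) = sqrt(98) = sqrt(98)


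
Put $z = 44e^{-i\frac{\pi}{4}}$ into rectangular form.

a = r cos θ = 44 * sqrt(2)/2 = 22*sqrt(2)
b = r sin θ = 44 * -sqrt(2)/2 = -22*sqrt(2)
z = 22*sqrt(2) - 22*sqrt(2)i


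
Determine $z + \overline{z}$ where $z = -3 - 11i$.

z + conjugate(z) = (a + bi) + (a - bi) = 2a
= 2 * (-3) = -6


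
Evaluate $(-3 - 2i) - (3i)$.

(-3 - 0) + (-2 - 3)i = -3 - 5i


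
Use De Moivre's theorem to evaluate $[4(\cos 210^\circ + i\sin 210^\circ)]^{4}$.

By De Moivre: z^n = r^n(cos(nθ) + i sin(nθ))
= 4^4(cos(4*210°) + i sin(4*210°))
= 256(cos 120° + i sin 120°)
= -128 + 128*sqrt(3)i


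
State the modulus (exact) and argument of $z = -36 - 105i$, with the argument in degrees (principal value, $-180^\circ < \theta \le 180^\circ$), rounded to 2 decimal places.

|z| = sqrt((-36)^2 + (-105)^2) = 111
arg(z) = arctan(b/a) = arctan(-105/-36) (quadrant-adjusted) = -108.92°


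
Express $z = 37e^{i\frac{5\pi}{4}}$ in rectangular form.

a = r cos θ = 37 * -sqrt(2)/2 = -37*sqrt(2)/2
b = r sin θ = 37 * -sqrt(2)/2 = -37*sqrt(2)/2
z = -37*sqrt(2)/2 - (37*sqrt(2)/2)i


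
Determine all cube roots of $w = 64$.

|w| = 64, arg(w) = 0°
Root modulus = 64^(1/3) = 4
Root arguments: θ_k = (0° + 360°k)/3 for k = 0, 1, ..., 2
Roots: 4, -2 + 2*sqrt(3)i, -2 - 2*sqrt(3)i


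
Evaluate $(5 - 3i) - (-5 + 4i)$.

(5 - (-5)) + (-3 - 4)i = 10 - 7i


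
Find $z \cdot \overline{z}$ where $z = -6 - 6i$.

z * conjugate(z) = |z|^2 = a^2 + b^2
= (-6)^2 + (-6)^2 = 72


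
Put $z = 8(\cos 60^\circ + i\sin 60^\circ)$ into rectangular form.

a = r cos θ = 8 * 1/2 = 4
b = r sin θ = 8 * sqrt(3)/2 = 4*sqrt(3)
z = 4 + 4*sqrt(3)i


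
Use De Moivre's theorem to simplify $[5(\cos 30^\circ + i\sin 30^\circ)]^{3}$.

By De Moivre: z^n = r^n(cos(nθ) + i sin(nθ))
= 5^3(cos(3*30°) + i sin(3*30°))
= 125(cos 90° + i sin 90°)
= 125i


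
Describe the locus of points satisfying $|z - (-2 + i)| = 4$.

|z - z0| = r describes a circle centered at z0 with radius r
Here z0 = -2 + i and r = 4
Locus: Circle centered at (-2, 1) with radius 4


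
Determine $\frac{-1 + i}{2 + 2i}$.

Multiply numerator and denominator by conjugate (2 - 2i):
= (-1 + i)(2 - 2i) / (2^2 + 2^2)
= (4i) / 8
Divide through by 4: (i) / 2
= 0 + (1/2)i


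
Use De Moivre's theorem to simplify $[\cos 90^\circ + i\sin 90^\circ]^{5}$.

By De Moivre: z^n = r^n(cos(nθ) + i sin(nθ))
= 1^5(cos(5*90°) + i sin(5*90°))
= 1(cos 90° + i sin 90°)
= i


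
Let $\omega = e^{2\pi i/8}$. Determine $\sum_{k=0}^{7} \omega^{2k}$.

Let ζ = ω^2 = e^(2πi·2/8). Since 8 ∤ 2, ζ ≠ 1.
Sum = Σ_{k=0}^{7} ζ^k = (ζ^8 - 1)/(ζ - 1) = (ω^{2·8} - 1)/(ζ - 1) = (1 - 1)/(ζ - 1) = 0


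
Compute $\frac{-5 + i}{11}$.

Divisor is real, so divide each part by 11:
= -5/11 + (1/11)i


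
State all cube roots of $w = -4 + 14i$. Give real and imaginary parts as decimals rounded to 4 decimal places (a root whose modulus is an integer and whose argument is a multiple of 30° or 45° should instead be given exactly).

|w| = sqrt(212) ≈ 14.560220, arg(w) ≈ 105.945396°
Root modulus = sqrt(212)^(1/3) ≈ 2.441871
Root arguments: θ_k = (arg(w) + 360°k)/3 for k = 0, 1, ..., 2
Compute each root as (root modulus)(cos θ_k + i sin θ_k) using full-precision intermediates, then round to 4 decimal places.
Roots: 1.9925 + 1.4116i, -2.2187 + 1.0198i, 0.2262 - 2.4314i


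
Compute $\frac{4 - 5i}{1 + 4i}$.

Multiply numerator and denominator by conjugate (1 - 4i):
= (4 - 5i)(1 - 4i) / (1^2 + 4^2)
= (-16 - 21i) / 17
= -16/17 - (21/17)i


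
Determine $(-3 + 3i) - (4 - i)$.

(-3 - 4) + (3 - (-1))i = -7 + 4i


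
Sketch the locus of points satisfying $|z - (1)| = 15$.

|z - z0| = r describes a circle centered at z0 with radius r
Here z0 = 1 and r = 15
Locus: Circle centered at (1, 0) with radius 15


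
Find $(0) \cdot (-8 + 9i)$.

(a1*a2 - b1*b2) + (a1*b2 + b1*a2)i
= (0 - 0) + (0 + 0)i
= 0


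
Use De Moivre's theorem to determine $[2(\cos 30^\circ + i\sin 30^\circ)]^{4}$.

By De Moivre: z^n = r^n(cos(nθ) + i sin(nθ))
= 2^4(cos(4*30°) + i sin(4*30°))
= 16(cos 120° + i sin 120°)
= -8 + 8*sqrt(3)i


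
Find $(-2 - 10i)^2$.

(a + bi)^2 = a^2 - b^2 + 2abi
= (-2)^2 - (-10)^2 + 2*(-2)*(-10)i
= -96 + 40i


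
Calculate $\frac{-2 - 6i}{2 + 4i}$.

Multiply numerator and denominator by conjugate (2 - 4i):
= (-2 - 6i)(2 - 4i) / (2^2 + 4^2)
= (-28 - 4i) / 20
Divide through by 4: (-7 - i) / 5
= -7/5 - (1/5)i


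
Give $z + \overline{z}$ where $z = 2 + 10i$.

z + conjugate(z) = (a + bi) + (a - bi) = 2a
= 2 * 2 = 4


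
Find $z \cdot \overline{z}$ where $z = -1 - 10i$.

z * conjugate(z) = |z|^2 = a^2 + b^2
= (-1)^2 + (-10)^2 = 101


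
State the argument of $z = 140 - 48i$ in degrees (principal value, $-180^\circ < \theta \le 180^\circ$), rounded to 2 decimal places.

θ = arctan(b/a) = arctan(-48/140) (quadrant-adjusted) = -18.92°


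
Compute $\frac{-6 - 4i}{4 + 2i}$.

Multiply numerator and denominator by conjugate (4 - 2i):
= (-6 - 4i)(4 - 2i) / (4^2 + 2^2)
= (-32 - 4i) / 20
Divide through by 4: (-8 - i) / 5
= -8/5 - (1/5)i


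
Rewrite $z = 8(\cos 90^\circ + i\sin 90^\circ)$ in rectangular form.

a = r cos θ = 8 * 0 = 0
b = r sin θ = 8 * 1 = 8
z = 8i


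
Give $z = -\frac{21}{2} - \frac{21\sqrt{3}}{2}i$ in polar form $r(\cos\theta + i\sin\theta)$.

r = |z| = sqrt(a^2 + b^2) = sqrt((-21/2)^2 + (-21*sqrt(3)/2)^2) = sqrt(441/4 + 1323/4) = sqrt(441) = 21
θ = arctan(b/a) = arctan(-18.1865/-10.5) (quadrant-adjusted) = 240°
z = 21(cos 240° + i sin 240°)


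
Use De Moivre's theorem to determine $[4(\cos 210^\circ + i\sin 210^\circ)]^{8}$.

By De Moivre: z^n = r^n(cos(nθ) + i sin(nθ))
= 4^8(cos(8*210°) + i sin(8*210°))
= 65536(cos 240° + i sin 240°)
= -32768 - 32768*sqrt(3)i


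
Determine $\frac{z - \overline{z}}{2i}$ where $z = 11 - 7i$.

z - conjugate(z) = 2bi
(z - conjugate(z))/(2i) = 2bi/(2i) = b = -7


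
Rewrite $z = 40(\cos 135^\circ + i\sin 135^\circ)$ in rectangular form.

a = r cos θ = 40 * -sqrt(2)/2 = -20*sqrt(2)
b = r sin θ = 40 * sqrt(2)/2 = 20*sqrt(2)
z = -20*sqrt(2) + 20*sqrt(2)i


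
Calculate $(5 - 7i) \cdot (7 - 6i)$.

(a1*a2 - b1*b2) + (a1*b2 + b1*a2)i
= (35 - 42) + (-30 + (-49))i
= -7 - 79i


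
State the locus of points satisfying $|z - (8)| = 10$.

|z - z0| = r describes a circle centered at z0 with radius r
Here z0 = 8 and r = 10
Locus: Circle centered at (8, 0) with radius 10


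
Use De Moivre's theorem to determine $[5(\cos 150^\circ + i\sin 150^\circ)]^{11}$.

By De Moivre: z^n = r^n(cos(nθ) + i sin(nθ))
= 5^11(cos(11*150°) + i sin(11*150°))
= 48828125(cos 210° + i sin 210°)
= -48828125*sqrt(3)/2 - (48828125/2)i


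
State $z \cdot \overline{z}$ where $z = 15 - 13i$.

z * conjugate(z) = |z|^2 = a^2 + b^2
= 15^2 + (-13)^2 = 394


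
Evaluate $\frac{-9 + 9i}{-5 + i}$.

Multiply numerator and denominator by conjugate (-5 - i):
= (-9 + 9i)(-5 - i) / ((-5)^2 + 1^2)
= (54 - 36i) / 26
Divide through by 2: (27 - 18i) / 13
= 27/13 - (18/13)i


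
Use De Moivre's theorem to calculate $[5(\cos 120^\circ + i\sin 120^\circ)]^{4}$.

By De Moivre: z^n = r^n(cos(nθ) + i sin(nθ))
= 5^4(cos(4*120°) + i sin(4*120°))
= 625(cos 120° + i sin 120°)
= -625/2 + (625*sqrt(3)/2)i


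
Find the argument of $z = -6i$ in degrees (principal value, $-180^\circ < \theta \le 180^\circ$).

a = 0 and b < 0, so z lies on the negative imaginary axis: θ = -90°


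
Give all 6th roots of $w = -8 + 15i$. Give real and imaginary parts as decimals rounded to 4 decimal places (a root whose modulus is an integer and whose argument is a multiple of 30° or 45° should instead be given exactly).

|w| = 17, arg(w) ≈ 118.072487°
Root modulus = 17^(1/6) ≈ 1.603522
Root arguments: θ_k = (arg(w) + 360°k)/6 for k = 0, 1, ..., 5
Compute each root as (root modulus)(cos θ_k + i sin θ_k) using full-precision intermediates, then round to 4 decimal places.
Roots: 1.5099 + 0.5400i, 0.2873 + 1.5776i, -1.2226 + 1.0376i, -1.5099 - 0.5400i, -0.2873 - 1.5776i, 1.2226 - 1.0376i


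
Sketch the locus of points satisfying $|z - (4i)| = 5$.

|z - z0| = r describes a circle centered at z0 with radius r
Here z0 = 4i and r = 5
Locus: Circle centered at (0, 4) with radius 5


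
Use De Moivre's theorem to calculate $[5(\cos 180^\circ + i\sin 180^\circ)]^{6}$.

By De Moivre: z^n = r^n(cos(nθ) + i sin(nθ))
= 5^6(cos(6*180°) + i sin(6*180°))
= 15625(cos 0° + i sin 0°)
= 15625


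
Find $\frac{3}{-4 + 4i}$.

Multiply numerator and denominator by conjugate (-4 - 4i):
= (3)(-4 - 4i) / ((-4)^2 + 4^2)
= (-12 - 12i) / 32
Divide through by 4: (-3 - 3i) / 8
= -3/8 - (3/8)i


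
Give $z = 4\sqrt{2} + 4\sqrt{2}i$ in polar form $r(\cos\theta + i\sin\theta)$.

r = |z| = sqrt(a^2 + b^2) = sqrt((4*sqrt(2))^2 + (4*sqrt(2))^2) = sqrt(32 + 32) = sqrt(64) = 8
θ = arctan(b/a) = arctan(5.6569/5.6569) (quadrant-adjusted) = 45°
z = 8(cos 45° + i sin 45°)


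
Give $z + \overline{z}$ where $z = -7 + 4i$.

z + conjugate(z) = (a + bi) + (a - bi) = 2a
= 2 * (-7) = -14


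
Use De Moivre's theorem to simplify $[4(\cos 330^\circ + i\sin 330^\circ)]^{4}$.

By De Moivre: z^n = r^n(cos(nθ) + i sin(nθ))
= 4^4(cos(4*330°) + i sin(4*330°))
= 256(cos 240° + i sin 240°)
= -128 - 128*sqrt(3)i


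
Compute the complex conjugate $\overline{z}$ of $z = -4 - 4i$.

If z = a + bi, then conjugate(z) = a - bi
conjugate(-4 - 4i) = -4 + 4i


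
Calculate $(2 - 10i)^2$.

(a + bi)^2 = a^2 - b^2 + 2abi
= 2^2 - (-10)^2 + 2*2*(-10)i
= -96 - 40i


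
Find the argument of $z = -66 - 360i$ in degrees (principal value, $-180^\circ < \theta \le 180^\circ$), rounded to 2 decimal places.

θ = arctan(b/a) = arctan(-360/-66) (quadrant-adjusted) = -100.39°


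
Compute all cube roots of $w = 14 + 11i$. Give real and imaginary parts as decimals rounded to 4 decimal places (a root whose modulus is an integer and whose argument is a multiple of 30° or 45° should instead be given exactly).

|w| = sqrt(317) ≈ 17.804494, arg(w) ≈ 38.157227°
Root modulus = sqrt(317)^(1/3) ≈ 2.611218
Root arguments: θ_k = (arg(w) + 360°k)/3 for k = 0, 1, ..., 2
Compute each root as (root modulus)(cos θ_k + i sin θ_k) using full-precision intermediates, then round to 4 decimal places.
Roots: 2.5471 + 0.5749i, -1.7715 + 1.9184i, -0.7757 - 2.4933i


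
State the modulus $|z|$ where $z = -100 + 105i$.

|z| = sqrt(a^2 + b^2) = sqrt((-100)^2 + 105^2) = sqrt(21025) = 145


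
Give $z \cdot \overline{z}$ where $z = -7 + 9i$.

z * conjugate(z) = |z|^2 = a^2 + b^2
= (-7)^2 + 9^2 = 130


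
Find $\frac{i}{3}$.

Divisor is real, so divide each part by 3:
= 0 + (1/3)i


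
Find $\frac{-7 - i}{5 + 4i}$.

Multiply numerator and denominator by conjugate (5 - 4i):
= (-7 - i)(5 - 4i) / (5^2 + 4^2)
= (-39 + 23i) / 41
= -39/41 + (23/41)i


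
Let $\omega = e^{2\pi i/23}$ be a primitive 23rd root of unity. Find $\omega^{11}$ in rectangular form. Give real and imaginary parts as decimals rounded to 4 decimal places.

ω^11 = e^(2πi·11/23) = e^(i·22π/23)
= cos(22π/23) + i sin(22π/23)
= -0.9907 + 0.1362i


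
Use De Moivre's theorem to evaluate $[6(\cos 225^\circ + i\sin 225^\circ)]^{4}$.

By De Moivre: z^n = r^n(cos(nθ) + i sin(nθ))
= 6^4(cos(4*225°) + i sin(4*225°))
= 1296(cos 180° + i sin 180°)
= -1296


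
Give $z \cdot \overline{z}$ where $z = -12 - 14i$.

z * conjugate(z) = |z|^2 = a^2 + b^2
= (-12)^2 + (-14)^2 = 340


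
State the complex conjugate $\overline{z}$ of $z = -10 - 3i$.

If z = a + bi, then conjugate(z) = a - bi
conjugate(-10 - 3i) = -10 + 3i


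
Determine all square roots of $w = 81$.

|w| = 81, arg(w) = 0°
Root modulus = 81^(1/2) = 9
Root arguments: θ_k = (0° + 360°k)/2 for k = 0, 1, ..., 1
Roots: 9, -9


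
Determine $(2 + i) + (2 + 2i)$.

(2 + 2) + (1 + 2)i = 4 + 3i


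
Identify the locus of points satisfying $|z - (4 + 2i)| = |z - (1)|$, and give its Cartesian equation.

|z - z1| = |z - z2| means z is equidistant from z1 and z2,
i.e. the perpendicular bisector of the segment from (4, 2) to (1, 0) (midpoint (5/2, 1)).
With z = x + yi, square both sides:
(x - 4)^2 + (y - 2)^2 = (x - 1)^2 + (y - 0)^2
The x^2 and y^2 terms cancel: -6x + (-4)y = 1 - 20 = -19
Simplify: 6x + 4y = 19
Locus: Perpendicular bisector of the segment from (4, 2) to (1, 0): the line 6x + 4y = 19


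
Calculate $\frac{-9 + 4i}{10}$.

Divisor is real, so divide each part by 10:
= -9/10 + (2/5)i


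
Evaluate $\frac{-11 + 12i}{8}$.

Divisor is real, so divide each part by 8:
= -11/8 + (3/2)i


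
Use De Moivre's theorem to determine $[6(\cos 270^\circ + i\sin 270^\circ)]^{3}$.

By De Moivre: z^n = r^n(cos(nθ) + i sin(nθ))
= 6^3(cos(3*270°) + i sin(3*270°))
= 216(cos 90° + i sin 90°)
= 216i


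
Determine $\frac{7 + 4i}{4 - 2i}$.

Multiply numerator and denominator by conjugate (4 + 2i):
= (7 + 4i)(4 + 2i) / (4^2 + (-2)^2)
= (20 + 30i) / 20
Divide through by 10: (2 + 3i) / 2
= 1 + (3/2)i


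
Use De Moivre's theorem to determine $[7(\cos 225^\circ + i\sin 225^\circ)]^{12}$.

By De Moivre: z^n = r^n(cos(nθ) + i sin(nθ))
= 7^12(cos(12*225°) + i sin(12*225°))
= 13841287201(cos 180° + i sin 180°)
= -13841287201


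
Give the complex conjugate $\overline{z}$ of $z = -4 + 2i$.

If z = a + bi, then conjugate(z) = a - bi
conjugate(-4 + 2i) = -4 - 2i


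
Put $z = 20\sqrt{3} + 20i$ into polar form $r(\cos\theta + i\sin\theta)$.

r = |z| = sqrt(a^2 + b^2) = sqrt((20*sqrt(3))^2 + (20)^2) = sqrt(1200 + 400) = sqrt(1600) = 40
θ = arctan(b/a) = arctan(20/34.641) (quadrant-adjusted) = 30°
z = 40(cos 30° + i sin 30°)


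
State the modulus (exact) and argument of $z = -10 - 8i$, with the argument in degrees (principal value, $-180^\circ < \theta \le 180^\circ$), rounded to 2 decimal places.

|z| = sqrt((-10)^2 + (-8)^2) = sqrt(164)
arg(z) = arctan(b/a) = arctan(-8/-10) (quadrant-adjusted) = -141.34°


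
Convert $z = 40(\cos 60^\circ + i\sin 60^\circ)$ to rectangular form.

a = r cos θ = 40 * 1/2 = 20
b = r sin θ = 40 * sqrt(3)/2 = 20*sqrt(3)
z = 20 + 20*sqrt(3)i


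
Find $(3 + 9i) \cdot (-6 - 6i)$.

(a1*a2 - b1*b2) + (a1*b2 + b1*a2)i
= (-18 - (-54)) + (-18 + (-54))i
= 36 - 72i


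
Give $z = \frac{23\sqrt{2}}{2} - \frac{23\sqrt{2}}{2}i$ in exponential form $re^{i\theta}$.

r = |z| = sqrt((23*sqrt(2)/2)^2 + (-23*sqrt(2)/2)^2) = sqrt(529/2 + 529/2) = sqrt(529) = 23
θ = arctan(b/a) = arctan(-16.2635/16.2635) (quadrant-adjusted) = -45° = -π/4
z = 23e^(-i*π/4)


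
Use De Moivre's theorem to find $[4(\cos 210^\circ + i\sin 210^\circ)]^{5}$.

By De Moivre: z^n = r^n(cos(nθ) + i sin(nθ))
= 4^5(cos(5*210°) + i sin(5*210°))
= 1024(cos 330° + i sin 330°)
= 512*sqrt(3) - 512i


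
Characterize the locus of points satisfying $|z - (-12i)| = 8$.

|z - z0| = r describes a circle centered at z0 with radius r
Here z0 = -12i and r = 8
Locus: Circle centered at (0, -12) with radius 8


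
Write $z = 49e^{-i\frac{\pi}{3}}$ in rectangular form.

a = r cos θ = 49 * 1/2 = 49/2
b = r sin θ = 49 * -sqrt(3)/2 = -49*sqrt(3)/2
z = 49/2 - (49*sqrt(3)/2)i


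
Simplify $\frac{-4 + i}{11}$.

Divisor is real, so divide each part by 11:
= -4/11 + (1/11)i


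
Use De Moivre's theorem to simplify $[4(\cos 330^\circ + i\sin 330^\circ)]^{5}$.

By De Moivre: z^n = r^n(cos(nθ) + i sin(nθ))
= 4^5(cos(5*330°) + i sin(5*330°))
= 1024(cos 210° + i sin 210°)
= -512*sqrt(3) - 512i


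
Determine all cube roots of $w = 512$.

|w| = 512, arg(w) = 0°
Root modulus = 512^(1/3) = 8
Root arguments: θ_k = (0° + 360°k)/3 for k = 0, 1, ..., 2
Roots: 8, -4 + 4*sqrt(3)i, -4 - 4*sqrt(3)i


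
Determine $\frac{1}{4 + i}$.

Multiply numerator and denominator by conjugate (4 - i):
= (1)(4 - i) / (4^2 + 1^2)
= (4 - i) / 17
= 4/17 - (1/17)i


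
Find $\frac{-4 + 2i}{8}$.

Divisor is real, so divide each part by 8:
= -1/2 + (1/4)i


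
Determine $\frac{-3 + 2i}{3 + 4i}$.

Multiply numerator and denominator by conjugate (3 - 4i):
= (-3 + 2i)(3 - 4i) / (3^2 + 4^2)
= (-1 + 18i) / 25
= -1/25 + (18/25)i


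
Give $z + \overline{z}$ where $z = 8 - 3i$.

z + conjugate(z) = (a + bi) + (a - bi) = 2a
= 2 * 8 = 16


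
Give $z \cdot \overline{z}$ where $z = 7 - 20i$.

z * conjugate(z) = |z|^2 = a^2 + b^2
= 7^2 + (-20)^2 = 449


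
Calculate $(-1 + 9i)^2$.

(a + bi)^2 = a^2 - b^2 + 2abi
= (-1)^2 - 9^2 + 2*(-1)*9i
= -80 - 18i


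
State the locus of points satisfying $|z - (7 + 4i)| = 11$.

|z - z0| = r describes a circle centered at z0 with radius r
Here z0 = 7 + 4i and r = 11
Locus: Circle centered at (7, 4) with radius 11


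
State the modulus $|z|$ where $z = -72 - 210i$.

|z| = sqrt(a^2 + b^2) = sqrt((-72)^2 + (-210)^2) = sqrt(49284) = 222


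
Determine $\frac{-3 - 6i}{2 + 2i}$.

Multiply numerator and denominator by conjugate (2 - 2i):
= (-3 - 6i)(2 - 2i) / (2^2 + 2^2)
= (-18 - 6i) / 8
Divide through by 2: (-9 - 3i) / 4
= -9/4 - (3/4)i


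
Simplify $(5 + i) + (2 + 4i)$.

(5 + 2) + (1 + 4)i = 7 + 5i


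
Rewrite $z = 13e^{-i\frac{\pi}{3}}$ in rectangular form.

a = r cos θ = 13 * 1/2 = 13/2
b = r sin θ = 13 * -sqrt(3)/2 = -13*sqrt(3)/2
z = 13/2 - (13*sqrt(3)/2)i


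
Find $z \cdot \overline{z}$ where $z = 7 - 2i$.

z * conjugate(z) = |z|^2 = a^2 + b^2
= 7^2 + (-2)^2 = 53


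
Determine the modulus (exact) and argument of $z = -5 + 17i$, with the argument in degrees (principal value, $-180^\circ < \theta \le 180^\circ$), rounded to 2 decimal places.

|z| = sqrt((-5)^2 + 17^2) = sqrt(314)
arg(z) = arctan(b/a) = arctan(17/-5) (quadrant-adjusted) = 106.39°


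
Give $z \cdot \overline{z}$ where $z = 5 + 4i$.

z * conjugate(z) = |z|^2 = a^2 + b^2
= 5^2 + 4^2 = 41


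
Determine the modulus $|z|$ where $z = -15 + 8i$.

|z| = sqrt(a^2 + b^2) = sqrt((-15)^2 + 8^2) = sqrt(289) = 17


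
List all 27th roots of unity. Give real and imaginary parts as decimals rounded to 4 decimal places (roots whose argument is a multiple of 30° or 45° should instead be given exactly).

ω_k = e^(2πik/27) = cos(2πk/27) + i sin(2πk/27) for k = 0, 1, ..., 26
Roots: 1, 0.9730 + 0.2306i, 0.8936 + 0.4488i, 0.7660 + 0.6428i, 0.5972 + 0.8021i, 0.3961 + 0.9182i, 0.1736 + 0.9848i, -0.0581 + 0.9983i, -0.2868 + 0.9580i, -1/2 + (sqrt(3)/2)i, -0.6862 + 0.7274i, -0.8355 + 0.5495i, -0.9397 + 0.3420i, -0.9932 + 0.1161i, -0.9932 - 0.1161i, -0.9397 - 0.3420i, -0.8355 - 0.5495i, -0.6862 - 0.7274i, -1/2 - (sqrt(3)/2)i, -0.2868 - 0.9580i, -0.0581 - 0.9983i, 0.1736 - 0.9848i, 0.3961 - 0.9182i, 0.5972 - 0.8021i, 0.7660 - 0.6428i, 0.8936 - 0.4488i, 0.9730 - 0.2306i


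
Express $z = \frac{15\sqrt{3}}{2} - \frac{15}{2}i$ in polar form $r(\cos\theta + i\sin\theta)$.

r = |z| = sqrt(a^2 + b^2) = sqrt((15*sqrt(3)/2)^2 + (-15/2)^2) = sqrt(675/4 + 225/4) = sqrt(225) = 15
θ = arctan(b/a) = arctan(-7.5/12.9904) (quadrant-adjusted) = 330°
z = 15(cos 330° + i sin 330°)


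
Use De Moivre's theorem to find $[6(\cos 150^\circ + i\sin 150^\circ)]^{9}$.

By De Moivre: z^n = r^n(cos(nθ) + i sin(nθ))
= 6^9(cos(9*150°) + i sin(9*150°))
= 10077696(cos 270° + i sin 270°)
= -10077696i


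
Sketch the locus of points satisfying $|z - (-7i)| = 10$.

|z - z0| = r describes a circle centered at z0 with radius r
Here z0 = -7i and r = 10
Locus: Circle centered at (0, -7) with radius 10


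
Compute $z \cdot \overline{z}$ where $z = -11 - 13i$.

z * conjugate(z) = |z|^2 = a^2 + b^2
= (-11)^2 + (-13)^2 = 290


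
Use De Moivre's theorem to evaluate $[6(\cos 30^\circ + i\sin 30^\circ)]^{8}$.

By De Moivre: z^n = r^n(cos(nθ) + i sin(nθ))
= 6^8(cos(8*30°) + i sin(8*30°))
= 1679616(cos 240° + i sin 240°)
= -839808 - 839808*sqrt(3)i


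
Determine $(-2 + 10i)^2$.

(a + bi)^2 = a^2 - b^2 + 2abi
= (-2)^2 - 10^2 + 2*(-2)*10i
= -96 - 40i


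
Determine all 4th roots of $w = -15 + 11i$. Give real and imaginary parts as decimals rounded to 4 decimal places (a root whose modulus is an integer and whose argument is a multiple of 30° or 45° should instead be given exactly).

|w| = sqrt(346) ≈ 18.601075, arg(w) ≈ 143.746162°
Root modulus = sqrt(346)^(1/4) ≈ 2.076751
Root arguments: θ_k = (arg(w) + 360°k)/4 for k = 0, 1, ..., 3
Compute each root as (root modulus)(cos θ_k + i sin θ_k) using full-precision intermediates, then round to 4 decimal places.
Roots: 1.6815 + 1.2188i, -1.2188 + 1.6815i, -1.6815 - 1.2188i, 1.2188 - 1.6815i


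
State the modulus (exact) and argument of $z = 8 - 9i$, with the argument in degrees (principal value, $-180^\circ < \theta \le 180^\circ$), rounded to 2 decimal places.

|z| = sqrt(8^2 + (-9)^2) = sqrt(145)
arg(z) = arctan(b/a) = arctan(-9/8) (quadrant-adjusted) = -48.37°


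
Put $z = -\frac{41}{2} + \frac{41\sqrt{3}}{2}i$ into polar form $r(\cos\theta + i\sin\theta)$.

r = |z| = sqrt(a^2 + b^2) = sqrt((-41/2)^2 + (41*sqrt(3)/2)^2) = sqrt(1681/4 + 5043/4) = sqrt(1681) = 41
θ = arctan(b/a) = arctan(35.507/-20.5) (quadrant-adjusted) = 120°
z = 41(cos 120° + i sin 120°)


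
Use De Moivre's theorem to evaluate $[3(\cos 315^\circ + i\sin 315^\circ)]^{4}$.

By De Moivre: z^n = r^n(cos(nθ) + i sin(nθ))
= 3^4(cos(4*315°) + i sin(4*315°))
= 81(cos 180° + i sin 180°)
= -81


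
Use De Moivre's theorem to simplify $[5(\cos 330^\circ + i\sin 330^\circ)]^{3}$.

By De Moivre: z^n = r^n(cos(nθ) + i sin(nθ))
= 5^3(cos(3*330°) + i sin(3*330°))
= 125(cos 270° + i sin 270°)
= -125i


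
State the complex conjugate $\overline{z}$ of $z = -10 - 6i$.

If z = a + bi, then conjugate(z) = a - bi
conjugate(-10 - 6i) = -10 + 6i


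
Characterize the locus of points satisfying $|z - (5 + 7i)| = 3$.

|z - z0| = r describes a circle centered at z0 with radius r
Here z0 = 5 + 7i and r = 3
Locus: Circle centered at (5, 7) with radius 3


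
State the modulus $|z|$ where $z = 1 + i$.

|z| = sqrt(a^2 + b^2) = sqrt(1^2 + 1^2) = sqrt(2) = sqrt(2)


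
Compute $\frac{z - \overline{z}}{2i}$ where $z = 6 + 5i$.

z - conjugate(z) = 2bi
(z - conjugate(z))/(2i) = 2bi/(2i) = b = 5


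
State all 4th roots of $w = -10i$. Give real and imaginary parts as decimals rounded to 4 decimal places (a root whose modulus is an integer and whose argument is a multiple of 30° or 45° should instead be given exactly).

|w| = 10, arg(w) = 270°
Root modulus = 10^(1/4) ≈ 1.778279
Root arguments: θ_k = (270° + 360°k)/4 for k = 0, 1, ..., 3
Compute each root as (root modulus)(cos θ_k + i sin θ_k) using full-precision intermediates, then round to 4 decimal places.
Roots: 0.6805 + 1.6429i, -1.6429 + 0.6805i, -0.6805 - 1.6429i, 1.6429 - 0.6805i


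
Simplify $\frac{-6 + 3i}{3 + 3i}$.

Multiply numerator and denominator by conjugate (3 - 3i):
= (-6 + 3i)(3 - 3i) / (3^2 + 3^2)
= (-9 + 27i) / 18
Divide through by 9: (-1 + 3i) / 2
= -1/2 + (3/2)i


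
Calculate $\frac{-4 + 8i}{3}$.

Divisor is real, so divide each part by 3:
= -4/3 + (8/3)i


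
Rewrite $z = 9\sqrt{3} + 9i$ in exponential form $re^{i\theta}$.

r = |z| = sqrt((9*sqrt(3))^2 + (9)^2) = sqrt(243 + 81) = sqrt(324) = 18
θ = arctan(b/a) = arctan(9/15.5885) (quadrant-adjusted) = 30° = π/6
z = 18e^(i*π/6)


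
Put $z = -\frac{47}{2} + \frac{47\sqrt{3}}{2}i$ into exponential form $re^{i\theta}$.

r = |z| = sqrt((-47/2)^2 + (47*sqrt(3)/2)^2) = sqrt(2209/4 + 6627/4) = sqrt(2209) = 47
θ = arctan(b/a) = arctan(40.7032/-23.5) (quadrant-adjusted) = 120° = 2π/3
z = 47e^(i*2π/3)


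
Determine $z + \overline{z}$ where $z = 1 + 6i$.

z + conjugate(z) = (a + bi) + (a - bi) = 2a
= 2 * 1 = 2


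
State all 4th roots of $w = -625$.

|w| = 625, arg(w) = 180°
Root modulus = 625^(1/4) = 5
Root arguments: θ_k = (180° + 360°k)/4 for k = 0, 1, ..., 3
Roots: 5*sqrt(2)/2 + (5*sqrt(2)/2)i, -5*sqrt(2)/2 + (5*sqrt(2)/2)i, -5*sqrt(2)/2 - (5*sqrt(2)/2)i, 5*sqrt(2)/2 - (5*sqrt(2)/2)i


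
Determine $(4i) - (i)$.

(0 - 0) + (4 - 1)i = 3i


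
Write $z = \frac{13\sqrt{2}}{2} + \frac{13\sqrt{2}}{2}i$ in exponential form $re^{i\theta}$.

r = |z| = sqrt((13*sqrt(2)/2)^2 + (13*sqrt(2)/2)^2) = sqrt(169/2 + 169/2) = sqrt(169) = 13
θ = arctan(b/a) = arctan(9.1924/9.1924) (quadrant-adjusted) = 45° = π/4
z = 13e^(i*π/4)


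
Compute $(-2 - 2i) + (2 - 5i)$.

(-2 + 2) + (-2 + (-5))i = -7i


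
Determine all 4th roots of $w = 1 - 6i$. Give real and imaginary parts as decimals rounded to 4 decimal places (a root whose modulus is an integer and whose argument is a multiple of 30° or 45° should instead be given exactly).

|w| = sqrt(37) ≈ 6.082763, arg(w) ≈ 279.462322°
Root modulus = sqrt(37)^(1/4) ≈ 1.570454
Root arguments: θ_k = (arg(w) + 360°k)/4 for k = 0, 1, ..., 3
Compute each root as (root modulus)(cos θ_k + i sin θ_k) using full-precision intermediates, then round to 4 decimal places.
Roots: 0.5406 + 1.4745i, -1.4745 + 0.5406i, -0.5406 - 1.4745i, 1.4745 - 0.5406i
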